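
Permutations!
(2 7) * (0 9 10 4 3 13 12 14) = (0 9 10 4 3 13 12 14)(2 7) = [9, 1, 7, 13, 3, 5, 6, 2, 8, 10, 4, 11, 14, 12, 0]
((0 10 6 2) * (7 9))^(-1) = (0 2 6 10)(7 9)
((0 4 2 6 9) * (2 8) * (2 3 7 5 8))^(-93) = (0 2 9 4 6)(3 8 5 7)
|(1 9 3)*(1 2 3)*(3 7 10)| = |(1 9)(2 7 10 3)| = 4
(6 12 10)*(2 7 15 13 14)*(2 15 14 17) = (2 7 14 15 13 17)(6 12 10) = [0, 1, 7, 3, 4, 5, 12, 14, 8, 9, 6, 11, 10, 17, 15, 13, 16, 2]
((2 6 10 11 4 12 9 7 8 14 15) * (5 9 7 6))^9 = (2 8 4 6)(5 14 12 10)(7 11 9 15)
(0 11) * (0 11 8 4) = (11)(0 8 4) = [8, 1, 2, 3, 0, 5, 6, 7, 4, 9, 10, 11]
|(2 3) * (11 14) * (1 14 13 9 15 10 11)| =|(1 14)(2 3)(9 15 10 11 13)| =10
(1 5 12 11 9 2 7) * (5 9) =(1 9 2 7)(5 12 11) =[0, 9, 7, 3, 4, 12, 6, 1, 8, 2, 10, 5, 11]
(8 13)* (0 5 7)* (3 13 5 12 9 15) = [12, 1, 2, 13, 4, 7, 6, 0, 5, 15, 10, 11, 9, 8, 14, 3] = (0 12 9 15 3 13 8 5 7)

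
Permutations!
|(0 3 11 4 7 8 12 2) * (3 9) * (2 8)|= 14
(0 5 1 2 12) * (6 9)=[5, 2, 12, 3, 4, 1, 9, 7, 8, 6, 10, 11, 0]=(0 5 1 2 12)(6 9)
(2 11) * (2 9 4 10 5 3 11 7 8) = (2 7 8)(3 11 9 4 10 5) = [0, 1, 7, 11, 10, 3, 6, 8, 2, 4, 5, 9]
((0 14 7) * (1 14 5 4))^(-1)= (0 7 14 1 4 5)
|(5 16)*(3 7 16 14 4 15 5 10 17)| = 20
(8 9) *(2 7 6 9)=(2 7 6 9 8)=[0, 1, 7, 3, 4, 5, 9, 6, 2, 8]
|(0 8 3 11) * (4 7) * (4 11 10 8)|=|(0 4 7 11)(3 10 8)|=12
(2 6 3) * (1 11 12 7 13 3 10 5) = (1 11 12 7 13 3 2 6 10 5) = [0, 11, 6, 2, 4, 1, 10, 13, 8, 9, 5, 12, 7, 3]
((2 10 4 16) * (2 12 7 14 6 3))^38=(2 4 12 14 3 10 16 7 6)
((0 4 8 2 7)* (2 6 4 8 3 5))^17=(0 8 6 4 3 5 2 7)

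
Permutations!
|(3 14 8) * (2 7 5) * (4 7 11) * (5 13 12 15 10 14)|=12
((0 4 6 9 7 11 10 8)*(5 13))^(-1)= (0 8 10 11 7 9 6 4)(5 13)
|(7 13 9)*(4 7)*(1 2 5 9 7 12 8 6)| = |(1 2 5 9 4 12 8 6)(7 13)| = 8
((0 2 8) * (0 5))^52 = (8)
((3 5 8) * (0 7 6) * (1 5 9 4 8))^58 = ((0 7 6)(1 5)(3 9 4 8))^58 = (0 7 6)(3 4)(8 9)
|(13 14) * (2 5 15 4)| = |(2 5 15 4)(13 14)| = 4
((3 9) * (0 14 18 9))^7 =(0 18 3 14 9)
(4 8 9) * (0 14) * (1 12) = [14, 12, 2, 3, 8, 5, 6, 7, 9, 4, 10, 11, 1, 13, 0] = (0 14)(1 12)(4 8 9)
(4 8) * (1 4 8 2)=(8)(1 4 2)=[0, 4, 1, 3, 2, 5, 6, 7, 8]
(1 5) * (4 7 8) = (1 5)(4 7 8) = [0, 5, 2, 3, 7, 1, 6, 8, 4]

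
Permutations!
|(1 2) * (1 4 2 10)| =|(1 10)(2 4)| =2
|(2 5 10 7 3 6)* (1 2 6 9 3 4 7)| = 4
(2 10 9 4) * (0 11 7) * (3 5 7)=(0 11 3 5 7)(2 10 9 4)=[11, 1, 10, 5, 2, 7, 6, 0, 8, 4, 9, 3]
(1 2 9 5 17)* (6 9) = (1 2 6 9 5 17) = [0, 2, 6, 3, 4, 17, 9, 7, 8, 5, 10, 11, 12, 13, 14, 15, 16, 1]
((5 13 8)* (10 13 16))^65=((5 16 10 13 8))^65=(16)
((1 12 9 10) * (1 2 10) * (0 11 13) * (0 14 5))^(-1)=((0 11 13 14 5)(1 12 9)(2 10))^(-1)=(0 5 14 13 11)(1 9 12)(2 10)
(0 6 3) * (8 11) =(0 6 3)(8 11) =[6, 1, 2, 0, 4, 5, 3, 7, 11, 9, 10, 8]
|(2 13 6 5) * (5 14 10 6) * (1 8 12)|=3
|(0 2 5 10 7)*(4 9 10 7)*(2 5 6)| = |(0 5 7)(2 6)(4 9 10)| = 6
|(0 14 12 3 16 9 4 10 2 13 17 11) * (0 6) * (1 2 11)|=20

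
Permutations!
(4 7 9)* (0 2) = (0 2)(4 7 9) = [2, 1, 0, 3, 7, 5, 6, 9, 8, 4]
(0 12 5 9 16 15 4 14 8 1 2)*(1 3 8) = (0 12 5 9 16 15 4 14 1 2)(3 8) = [12, 2, 0, 8, 14, 9, 6, 7, 3, 16, 10, 11, 5, 13, 1, 4, 15]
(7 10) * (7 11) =(7 10 11) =[0, 1, 2, 3, 4, 5, 6, 10, 8, 9, 11, 7]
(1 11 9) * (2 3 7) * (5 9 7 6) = (1 11 7 2 3 6 5 9) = [0, 11, 3, 6, 4, 9, 5, 2, 8, 1, 10, 7]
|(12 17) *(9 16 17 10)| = 5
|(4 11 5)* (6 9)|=6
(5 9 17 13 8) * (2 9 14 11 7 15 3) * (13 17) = (17)(2 9 13 8 5 14 11 7 15 3) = [0, 1, 9, 2, 4, 14, 6, 15, 5, 13, 10, 7, 12, 8, 11, 3, 16, 17]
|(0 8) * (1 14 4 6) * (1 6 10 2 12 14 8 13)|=20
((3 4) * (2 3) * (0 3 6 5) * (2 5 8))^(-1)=((0 3 4 5)(2 6 8))^(-1)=(0 5 4 3)(2 8 6)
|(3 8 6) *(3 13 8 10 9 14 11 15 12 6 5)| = |(3 10 9 14 11 15 12 6 13 8 5)| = 11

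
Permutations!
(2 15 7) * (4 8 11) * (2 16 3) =(2 15 7 16 3)(4 8 11) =[0, 1, 15, 2, 8, 5, 6, 16, 11, 9, 10, 4, 12, 13, 14, 7, 3]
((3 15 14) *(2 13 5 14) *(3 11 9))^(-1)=(2 15 3 9 11 14 5 13)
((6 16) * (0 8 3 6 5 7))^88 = (0 16 8 5 3 7 6) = ((0 8 3 6 16 5 7))^88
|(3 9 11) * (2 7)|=|(2 7)(3 9 11)|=6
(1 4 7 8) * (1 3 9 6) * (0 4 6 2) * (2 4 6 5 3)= (0 6 1 5 3 9 4 7 8 2)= [6, 5, 0, 9, 7, 3, 1, 8, 2, 4]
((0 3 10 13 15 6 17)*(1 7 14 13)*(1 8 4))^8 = ((0 3 10 8 4 1 7 14 13 15 6 17))^8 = (0 13 4)(1 3 15)(6 7 10)(8 17 14)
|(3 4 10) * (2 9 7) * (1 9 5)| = |(1 9 7 2 5)(3 4 10)| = 15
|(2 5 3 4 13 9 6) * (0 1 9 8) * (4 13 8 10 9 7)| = 35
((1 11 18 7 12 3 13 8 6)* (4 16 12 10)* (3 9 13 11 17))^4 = ((1 17 3 11 18 7 10 4 16 12 9 13 8 6))^4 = (1 18 16 8 3 10 9)(4 13 17 7 12 6 11)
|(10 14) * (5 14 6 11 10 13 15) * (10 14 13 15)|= 7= |(5 13 10 6 11 14 15)|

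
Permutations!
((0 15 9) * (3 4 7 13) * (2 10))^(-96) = (15)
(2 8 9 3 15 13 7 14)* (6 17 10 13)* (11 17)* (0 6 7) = (0 6 11 17 10 13)(2 8 9 3 15 7 14) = [6, 1, 8, 15, 4, 5, 11, 14, 9, 3, 13, 17, 12, 0, 2, 7, 16, 10]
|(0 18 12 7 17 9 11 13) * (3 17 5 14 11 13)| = 11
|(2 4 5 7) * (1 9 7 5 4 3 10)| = 6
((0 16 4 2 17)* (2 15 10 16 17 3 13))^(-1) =(0 17)(2 13 3)(4 16 10 15)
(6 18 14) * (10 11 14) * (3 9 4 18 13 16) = (3 9 4 18 10 11 14 6 13 16) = [0, 1, 2, 9, 18, 5, 13, 7, 8, 4, 11, 14, 12, 16, 6, 15, 3, 17, 10]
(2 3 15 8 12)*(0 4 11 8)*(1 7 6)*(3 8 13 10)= (0 4 11 13 10 3 15)(1 7 6)(2 8 12)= [4, 7, 8, 15, 11, 5, 1, 6, 12, 9, 3, 13, 2, 10, 14, 0]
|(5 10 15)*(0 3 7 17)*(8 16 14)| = 12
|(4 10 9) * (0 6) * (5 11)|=|(0 6)(4 10 9)(5 11)|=6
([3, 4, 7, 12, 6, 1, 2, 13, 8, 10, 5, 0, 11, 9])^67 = [11, 7, 10, 0, 13, 2, 9, 5, 8, 4, 6, 12, 3, 1]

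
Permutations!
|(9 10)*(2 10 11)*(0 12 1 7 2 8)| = |(0 12 1 7 2 10 9 11 8)| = 9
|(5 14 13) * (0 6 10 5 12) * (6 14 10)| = 4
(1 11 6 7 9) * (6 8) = (1 11 8 6 7 9) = [0, 11, 2, 3, 4, 5, 7, 9, 6, 1, 10, 8]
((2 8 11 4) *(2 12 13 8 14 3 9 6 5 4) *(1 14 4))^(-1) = ((1 14 3 9 6 5)(2 4 12 13 8 11))^(-1) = (1 5 6 9 3 14)(2 11 8 13 12 4)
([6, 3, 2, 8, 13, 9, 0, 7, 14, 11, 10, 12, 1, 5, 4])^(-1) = [6, 12, 2, 1, 14, 13, 0, 7, 3, 5, 10, 9, 11, 4, 8]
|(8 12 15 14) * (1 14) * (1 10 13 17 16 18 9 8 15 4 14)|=11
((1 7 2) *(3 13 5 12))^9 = (3 13 5 12)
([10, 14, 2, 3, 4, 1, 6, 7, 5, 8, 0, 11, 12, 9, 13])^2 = [0, 13, 2, 3, 4, 14, 6, 7, 1, 5, 10, 11, 12, 8, 9]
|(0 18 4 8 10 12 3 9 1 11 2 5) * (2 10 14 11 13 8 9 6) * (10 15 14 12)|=|(0 18 4 9 1 13 8 12 3 6 2 5)(11 15 14)|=12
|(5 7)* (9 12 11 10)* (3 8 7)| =4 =|(3 8 7 5)(9 12 11 10)|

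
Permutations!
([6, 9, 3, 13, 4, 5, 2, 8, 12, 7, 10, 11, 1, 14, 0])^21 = [3, 9, 14, 0, 4, 5, 13, 8, 12, 7, 10, 11, 1, 6, 2]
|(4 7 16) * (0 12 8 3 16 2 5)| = |(0 12 8 3 16 4 7 2 5)| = 9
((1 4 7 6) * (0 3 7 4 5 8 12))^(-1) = ((0 3 7 6 1 5 8 12))^(-1) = (0 12 8 5 1 6 7 3)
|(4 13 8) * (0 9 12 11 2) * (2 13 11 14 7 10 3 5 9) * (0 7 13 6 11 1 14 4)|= 26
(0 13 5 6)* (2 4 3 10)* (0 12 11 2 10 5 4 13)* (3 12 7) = (2 13 4 12 11)(3 5 6 7) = [0, 1, 13, 5, 12, 6, 7, 3, 8, 9, 10, 2, 11, 4]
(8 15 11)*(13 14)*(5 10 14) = (5 10 14 13)(8 15 11) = [0, 1, 2, 3, 4, 10, 6, 7, 15, 9, 14, 8, 12, 5, 13, 11]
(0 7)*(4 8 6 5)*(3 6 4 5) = (0 7)(3 6)(4 8) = [7, 1, 2, 6, 8, 5, 3, 0, 4]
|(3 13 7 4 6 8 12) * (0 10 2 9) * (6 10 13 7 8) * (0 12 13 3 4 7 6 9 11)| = |(0 3 6 9 12 4 10 2 11)(8 13)| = 18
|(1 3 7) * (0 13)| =6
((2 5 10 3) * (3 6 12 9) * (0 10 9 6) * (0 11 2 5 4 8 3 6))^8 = ((0 10 11 2 4 8 3 5 9 6 12))^8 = (0 9 8 11 12 5 4 10 6 3 2)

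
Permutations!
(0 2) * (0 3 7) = (0 2 3 7) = [2, 1, 3, 7, 4, 5, 6, 0]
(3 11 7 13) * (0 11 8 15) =(0 11 7 13 3 8 15) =[11, 1, 2, 8, 4, 5, 6, 13, 15, 9, 10, 7, 12, 3, 14, 0]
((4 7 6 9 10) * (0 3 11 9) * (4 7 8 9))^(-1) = ((0 3 11 4 8 9 10 7 6))^(-1) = (0 6 7 10 9 8 4 11 3)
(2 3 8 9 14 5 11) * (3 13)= (2 13 3 8 9 14 5 11)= [0, 1, 13, 8, 4, 11, 6, 7, 9, 14, 10, 2, 12, 3, 5]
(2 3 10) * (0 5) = (0 5)(2 3 10) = [5, 1, 3, 10, 4, 0, 6, 7, 8, 9, 2]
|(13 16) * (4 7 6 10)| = |(4 7 6 10)(13 16)| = 4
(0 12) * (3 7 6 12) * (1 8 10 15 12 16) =(0 3 7 6 16 1 8 10 15 12) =[3, 8, 2, 7, 4, 5, 16, 6, 10, 9, 15, 11, 0, 13, 14, 12, 1]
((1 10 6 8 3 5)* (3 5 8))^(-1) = (1 5 8 3 6 10)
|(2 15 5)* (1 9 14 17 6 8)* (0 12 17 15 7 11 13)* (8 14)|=|(0 12 17 6 14 15 5 2 7 11 13)(1 9 8)|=33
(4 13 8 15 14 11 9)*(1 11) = (1 11 9 4 13 8 15 14) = [0, 11, 2, 3, 13, 5, 6, 7, 15, 4, 10, 9, 12, 8, 1, 14]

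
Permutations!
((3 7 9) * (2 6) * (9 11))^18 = (3 11)(7 9)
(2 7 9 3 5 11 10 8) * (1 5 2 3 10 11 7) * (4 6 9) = (11)(1 5 7 4 6 9 10 8 3 2) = [0, 5, 1, 2, 6, 7, 9, 4, 3, 10, 8, 11]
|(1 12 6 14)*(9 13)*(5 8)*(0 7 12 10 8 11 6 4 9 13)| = |(0 7 12 4 9)(1 10 8 5 11 6 14)| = 35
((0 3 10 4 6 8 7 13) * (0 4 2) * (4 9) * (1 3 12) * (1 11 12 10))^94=((0 10 2)(1 3)(4 6 8 7 13 9)(11 12))^94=(0 10 2)(4 13 8)(6 9 7)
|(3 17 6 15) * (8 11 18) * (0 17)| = |(0 17 6 15 3)(8 11 18)| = 15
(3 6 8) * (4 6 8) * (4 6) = (3 8) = [0, 1, 2, 8, 4, 5, 6, 7, 3]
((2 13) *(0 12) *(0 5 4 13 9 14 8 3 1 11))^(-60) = (14)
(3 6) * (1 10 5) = (1 10 5)(3 6) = [0, 10, 2, 6, 4, 1, 3, 7, 8, 9, 5]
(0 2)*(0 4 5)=(0 2 4 5)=[2, 1, 4, 3, 5, 0]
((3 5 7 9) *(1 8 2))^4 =((1 8 2)(3 5 7 9))^4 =(9)(1 8 2)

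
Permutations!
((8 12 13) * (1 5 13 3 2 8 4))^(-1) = ((1 5 13 4)(2 8 12 3))^(-1) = (1 4 13 5)(2 3 12 8)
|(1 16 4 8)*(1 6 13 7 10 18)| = |(1 16 4 8 6 13 7 10 18)| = 9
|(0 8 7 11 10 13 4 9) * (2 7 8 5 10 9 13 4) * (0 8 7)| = |(0 5 10 4 13 2)(7 11 9 8)| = 12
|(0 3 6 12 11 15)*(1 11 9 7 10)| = |(0 3 6 12 9 7 10 1 11 15)| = 10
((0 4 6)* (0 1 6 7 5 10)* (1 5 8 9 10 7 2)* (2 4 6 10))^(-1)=((0 6 5 7 8 9 2 1 10))^(-1)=(0 10 1 2 9 8 7 5 6)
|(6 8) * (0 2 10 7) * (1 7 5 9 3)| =|(0 2 10 5 9 3 1 7)(6 8)| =8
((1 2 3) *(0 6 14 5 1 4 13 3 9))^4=((0 6 14 5 1 2 9)(3 4 13))^4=(0 1 6 2 14 9 5)(3 4 13)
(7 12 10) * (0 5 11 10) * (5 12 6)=(0 12)(5 11 10 7 6)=[12, 1, 2, 3, 4, 11, 5, 6, 8, 9, 7, 10, 0]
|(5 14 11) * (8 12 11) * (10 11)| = |(5 14 8 12 10 11)| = 6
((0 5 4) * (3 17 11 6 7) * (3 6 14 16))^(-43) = ((0 5 4)(3 17 11 14 16)(6 7))^(-43) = (0 4 5)(3 11 16 17 14)(6 7)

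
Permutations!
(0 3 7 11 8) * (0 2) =(0 3 7 11 8 2) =[3, 1, 0, 7, 4, 5, 6, 11, 2, 9, 10, 8]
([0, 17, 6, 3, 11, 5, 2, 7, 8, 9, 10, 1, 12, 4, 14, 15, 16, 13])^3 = (1 4 17 11 13)(2 6)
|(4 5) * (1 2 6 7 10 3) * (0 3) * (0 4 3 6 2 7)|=6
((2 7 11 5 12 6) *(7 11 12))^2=(2 5 12)(6 11 7)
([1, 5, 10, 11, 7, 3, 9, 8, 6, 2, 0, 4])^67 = [8, 6, 4, 2, 0, 9, 3, 1, 5, 11, 7, 10]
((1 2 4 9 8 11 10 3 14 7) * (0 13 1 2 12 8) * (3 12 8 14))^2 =(0 1 11 12 7 4)(2 9 13 8 10 14)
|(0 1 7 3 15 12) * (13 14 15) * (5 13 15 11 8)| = 30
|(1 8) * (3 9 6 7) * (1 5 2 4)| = 20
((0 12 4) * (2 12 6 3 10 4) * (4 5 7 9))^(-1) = ((0 6 3 10 5 7 9 4)(2 12))^(-1) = (0 4 9 7 5 10 3 6)(2 12)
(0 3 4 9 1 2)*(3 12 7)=(0 12 7 3 4 9 1 2)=[12, 2, 0, 4, 9, 5, 6, 3, 8, 1, 10, 11, 7]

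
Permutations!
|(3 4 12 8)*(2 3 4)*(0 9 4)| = 10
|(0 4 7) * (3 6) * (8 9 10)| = |(0 4 7)(3 6)(8 9 10)| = 6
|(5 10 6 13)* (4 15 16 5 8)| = 8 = |(4 15 16 5 10 6 13 8)|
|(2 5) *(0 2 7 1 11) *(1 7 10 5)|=|(0 2 1 11)(5 10)|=4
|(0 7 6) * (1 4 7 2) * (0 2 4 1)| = 5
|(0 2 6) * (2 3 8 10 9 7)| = 8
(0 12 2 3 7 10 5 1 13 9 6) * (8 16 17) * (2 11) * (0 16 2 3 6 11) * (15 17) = (0 12)(1 13 9 11 3 7 10 5)(2 6 16 15 17 8) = [12, 13, 6, 7, 4, 1, 16, 10, 2, 11, 5, 3, 0, 9, 14, 17, 15, 8]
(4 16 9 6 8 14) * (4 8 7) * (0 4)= (0 4 16 9 6 7)(8 14)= [4, 1, 2, 3, 16, 5, 7, 0, 14, 6, 10, 11, 12, 13, 8, 15, 9]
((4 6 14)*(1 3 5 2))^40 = (4 6 14)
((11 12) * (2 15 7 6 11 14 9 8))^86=(2 12 15 14 7 9 6 8 11)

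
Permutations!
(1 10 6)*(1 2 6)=[0, 10, 6, 3, 4, 5, 2, 7, 8, 9, 1]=(1 10)(2 6)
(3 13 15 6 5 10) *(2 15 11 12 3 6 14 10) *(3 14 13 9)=[0, 1, 15, 9, 4, 2, 5, 7, 8, 3, 6, 12, 14, 11, 10, 13]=(2 15 13 11 12 14 10 6 5)(3 9)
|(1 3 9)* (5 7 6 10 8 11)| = |(1 3 9)(5 7 6 10 8 11)| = 6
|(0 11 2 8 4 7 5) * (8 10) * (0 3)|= 9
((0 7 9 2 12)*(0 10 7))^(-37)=((2 12 10 7 9))^(-37)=(2 7 12 9 10)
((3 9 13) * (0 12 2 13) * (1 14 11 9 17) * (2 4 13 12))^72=(0 17 2 1 12 14 4 11 13 9 3)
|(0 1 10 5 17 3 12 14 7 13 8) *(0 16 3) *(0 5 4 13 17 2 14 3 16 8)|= 10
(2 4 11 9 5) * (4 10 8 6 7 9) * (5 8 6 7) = (2 10 6 5)(4 11)(7 9 8) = [0, 1, 10, 3, 11, 2, 5, 9, 7, 8, 6, 4]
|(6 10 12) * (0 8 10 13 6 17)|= 10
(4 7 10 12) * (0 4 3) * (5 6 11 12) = (0 4 7 10 5 6 11 12 3) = [4, 1, 2, 0, 7, 6, 11, 10, 8, 9, 5, 12, 3]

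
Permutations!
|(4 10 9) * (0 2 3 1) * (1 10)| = 7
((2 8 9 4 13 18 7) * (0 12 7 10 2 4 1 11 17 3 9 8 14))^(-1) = (0 14 2 10 18 13 4 7 12)(1 9 3 17 11)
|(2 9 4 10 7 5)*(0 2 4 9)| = |(0 2)(4 10 7 5)| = 4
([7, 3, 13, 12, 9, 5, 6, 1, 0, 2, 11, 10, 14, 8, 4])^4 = (0 12 2 7 14 13 1 4 8 3 9)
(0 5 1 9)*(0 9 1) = (9)(0 5) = [5, 1, 2, 3, 4, 0, 6, 7, 8, 9]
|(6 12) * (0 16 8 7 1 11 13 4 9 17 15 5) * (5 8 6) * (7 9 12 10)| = |(0 16 6 10 7 1 11 13 4 12 5)(8 9 17 15)| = 44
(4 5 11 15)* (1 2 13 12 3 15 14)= (1 2 13 12 3 15 4 5 11 14)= [0, 2, 13, 15, 5, 11, 6, 7, 8, 9, 10, 14, 3, 12, 1, 4]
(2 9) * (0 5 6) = (0 5 6)(2 9) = [5, 1, 9, 3, 4, 6, 0, 7, 8, 2]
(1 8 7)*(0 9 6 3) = (0 9 6 3)(1 8 7) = [9, 8, 2, 0, 4, 5, 3, 1, 7, 6]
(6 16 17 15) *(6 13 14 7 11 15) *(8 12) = (6 16 17)(7 11 15 13 14)(8 12) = [0, 1, 2, 3, 4, 5, 16, 11, 12, 9, 10, 15, 8, 14, 7, 13, 17, 6]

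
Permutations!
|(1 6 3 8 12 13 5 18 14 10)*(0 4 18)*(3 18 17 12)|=|(0 4 17 12 13 5)(1 6 18 14 10)(3 8)|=30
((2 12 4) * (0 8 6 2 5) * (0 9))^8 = ((0 8 6 2 12 4 5 9))^8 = (12)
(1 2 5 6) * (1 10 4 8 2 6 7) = (1 6 10 4 8 2 5 7) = [0, 6, 5, 3, 8, 7, 10, 1, 2, 9, 4]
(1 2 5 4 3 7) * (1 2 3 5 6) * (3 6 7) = (1 6)(2 7)(4 5) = [0, 6, 7, 3, 5, 4, 1, 2]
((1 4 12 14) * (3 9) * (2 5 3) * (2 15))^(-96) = ((1 4 12 14)(2 5 3 9 15))^(-96) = (2 15 9 3 5)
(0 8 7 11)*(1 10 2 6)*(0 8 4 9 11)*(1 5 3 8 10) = (0 4 9 11 10 2 6 5 3 8 7) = [4, 1, 6, 8, 9, 3, 5, 0, 7, 11, 2, 10]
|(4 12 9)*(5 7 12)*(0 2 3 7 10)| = 9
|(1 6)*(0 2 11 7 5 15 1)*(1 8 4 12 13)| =12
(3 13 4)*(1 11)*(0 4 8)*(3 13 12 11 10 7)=[4, 10, 2, 12, 13, 5, 6, 3, 0, 9, 7, 1, 11, 8]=(0 4 13 8)(1 10 7 3 12 11)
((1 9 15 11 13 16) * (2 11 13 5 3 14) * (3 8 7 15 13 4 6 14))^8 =(16)(2 14 6 4 15 7 8 5 11)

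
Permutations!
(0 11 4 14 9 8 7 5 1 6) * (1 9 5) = (0 11 4 14 5 9 8 7 1 6) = [11, 6, 2, 3, 14, 9, 0, 1, 7, 8, 10, 4, 12, 13, 5]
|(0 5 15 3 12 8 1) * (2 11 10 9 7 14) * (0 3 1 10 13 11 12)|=|(0 5 15 1 3)(2 12 8 10 9 7 14)(11 13)|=70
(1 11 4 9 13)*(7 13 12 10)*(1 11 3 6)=(1 3 6)(4 9 12 10 7 13 11)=[0, 3, 2, 6, 9, 5, 1, 13, 8, 12, 7, 4, 10, 11]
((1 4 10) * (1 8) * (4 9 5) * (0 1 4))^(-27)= ((0 1 9 5)(4 10 8))^(-27)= (10)(0 1 9 5)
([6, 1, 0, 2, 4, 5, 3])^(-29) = [2, 1, 3, 6, 4, 5, 0]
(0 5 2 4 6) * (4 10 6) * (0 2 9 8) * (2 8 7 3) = [5, 1, 10, 2, 4, 9, 8, 3, 0, 7, 6] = (0 5 9 7 3 2 10 6 8)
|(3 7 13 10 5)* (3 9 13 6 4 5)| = 8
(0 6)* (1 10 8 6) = (0 1 10 8 6) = [1, 10, 2, 3, 4, 5, 0, 7, 6, 9, 8]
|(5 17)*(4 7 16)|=6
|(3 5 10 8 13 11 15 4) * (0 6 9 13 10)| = 18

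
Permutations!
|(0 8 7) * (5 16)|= |(0 8 7)(5 16)|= 6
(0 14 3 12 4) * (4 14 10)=(0 10 4)(3 12 14)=[10, 1, 2, 12, 0, 5, 6, 7, 8, 9, 4, 11, 14, 13, 3]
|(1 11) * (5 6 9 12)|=4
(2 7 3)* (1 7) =(1 7 3 2) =[0, 7, 1, 2, 4, 5, 6, 3]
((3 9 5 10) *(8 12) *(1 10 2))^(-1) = (1 2 5 9 3 10)(8 12)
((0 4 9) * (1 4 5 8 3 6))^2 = (0 8 6 4)(1 9 5 3)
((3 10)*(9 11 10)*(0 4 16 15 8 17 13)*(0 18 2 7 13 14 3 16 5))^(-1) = (0 5 4)(2 18 13 7)(3 14 17 8 15 16 10 11 9)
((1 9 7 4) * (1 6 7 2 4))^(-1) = ((1 9 2 4 6 7))^(-1) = (1 7 6 4 2 9)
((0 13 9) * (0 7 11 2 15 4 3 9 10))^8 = ((0 13 10)(2 15 4 3 9 7 11))^8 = (0 10 13)(2 15 4 3 9 7 11)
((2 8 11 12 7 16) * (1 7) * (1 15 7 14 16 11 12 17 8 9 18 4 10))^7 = ((1 14 16 2 9 18 4 10)(7 11 17 8 12 15))^7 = (1 10 4 18 9 2 16 14)(7 11 17 8 12 15)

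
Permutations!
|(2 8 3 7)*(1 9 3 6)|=7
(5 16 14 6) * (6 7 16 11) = (5 11 6)(7 16 14) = [0, 1, 2, 3, 4, 11, 5, 16, 8, 9, 10, 6, 12, 13, 7, 15, 14]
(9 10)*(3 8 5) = (3 8 5)(9 10) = [0, 1, 2, 8, 4, 3, 6, 7, 5, 10, 9]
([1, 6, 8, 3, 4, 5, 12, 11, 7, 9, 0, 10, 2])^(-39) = (0 7 12)(1 11 2)(6 10 8)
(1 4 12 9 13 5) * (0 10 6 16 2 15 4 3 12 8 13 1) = (0 10 6 16 2 15 4 8 13 5)(1 3 12 9) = [10, 3, 15, 12, 8, 0, 16, 7, 13, 1, 6, 11, 9, 5, 14, 4, 2]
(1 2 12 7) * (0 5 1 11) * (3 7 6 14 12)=(0 5 1 2 3 7 11)(6 14 12)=[5, 2, 3, 7, 4, 1, 14, 11, 8, 9, 10, 0, 6, 13, 12]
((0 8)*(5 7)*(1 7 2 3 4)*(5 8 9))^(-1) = ((0 9 5 2 3 4 1 7 8))^(-1) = (0 8 7 1 4 3 2 5 9)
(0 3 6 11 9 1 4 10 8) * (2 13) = (0 3 6 11 9 1 4 10 8)(2 13) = [3, 4, 13, 6, 10, 5, 11, 7, 0, 1, 8, 9, 12, 2]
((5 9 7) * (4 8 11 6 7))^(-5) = ((4 8 11 6 7 5 9))^(-5) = (4 11 7 9 8 6 5)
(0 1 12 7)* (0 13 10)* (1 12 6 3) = (0 12 7 13 10)(1 6 3) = [12, 6, 2, 1, 4, 5, 3, 13, 8, 9, 0, 11, 7, 10]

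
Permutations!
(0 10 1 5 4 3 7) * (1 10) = (10)(0 1 5 4 3 7) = [1, 5, 2, 7, 3, 4, 6, 0, 8, 9, 10]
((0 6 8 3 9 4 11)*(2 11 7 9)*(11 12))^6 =(0 11 12 2 3 8 6)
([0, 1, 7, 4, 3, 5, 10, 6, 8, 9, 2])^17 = [0, 1, 7, 4, 3, 5, 10, 6, 8, 9, 2]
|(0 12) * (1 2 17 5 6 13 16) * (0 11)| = 21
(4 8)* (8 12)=(4 12 8)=[0, 1, 2, 3, 12, 5, 6, 7, 4, 9, 10, 11, 8]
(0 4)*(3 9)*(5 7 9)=(0 4)(3 5 7 9)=[4, 1, 2, 5, 0, 7, 6, 9, 8, 3]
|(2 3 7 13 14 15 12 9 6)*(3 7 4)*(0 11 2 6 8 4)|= |(0 11 2 7 13 14 15 12 9 8 4 3)|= 12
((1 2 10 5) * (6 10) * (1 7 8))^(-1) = ((1 2 6 10 5 7 8))^(-1) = (1 8 7 5 10 6 2)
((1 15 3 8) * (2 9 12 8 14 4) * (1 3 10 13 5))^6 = (1 15 10 13 5)(2 4 14 3 8 12 9)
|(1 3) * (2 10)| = |(1 3)(2 10)| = 2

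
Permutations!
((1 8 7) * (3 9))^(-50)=(9)(1 8 7)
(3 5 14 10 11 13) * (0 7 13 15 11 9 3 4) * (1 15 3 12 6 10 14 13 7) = (0 1 15 11 3 5 13 4)(6 10 9 12) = [1, 15, 2, 5, 0, 13, 10, 7, 8, 12, 9, 3, 6, 4, 14, 11]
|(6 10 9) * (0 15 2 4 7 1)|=6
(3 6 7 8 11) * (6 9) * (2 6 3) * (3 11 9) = [0, 1, 6, 3, 4, 5, 7, 8, 9, 11, 10, 2] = (2 6 7 8 9 11)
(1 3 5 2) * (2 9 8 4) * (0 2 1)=(0 2)(1 3 5 9 8 4)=[2, 3, 0, 5, 1, 9, 6, 7, 4, 8]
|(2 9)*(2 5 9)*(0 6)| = 2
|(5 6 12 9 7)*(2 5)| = |(2 5 6 12 9 7)| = 6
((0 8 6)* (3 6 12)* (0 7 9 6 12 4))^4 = (12)(0 8 4)(6 7 9)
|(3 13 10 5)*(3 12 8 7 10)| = |(3 13)(5 12 8 7 10)| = 10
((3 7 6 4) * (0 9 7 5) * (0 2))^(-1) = ((0 9 7 6 4 3 5 2))^(-1) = (0 2 5 3 4 6 7 9)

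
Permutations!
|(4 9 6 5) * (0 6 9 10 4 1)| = 4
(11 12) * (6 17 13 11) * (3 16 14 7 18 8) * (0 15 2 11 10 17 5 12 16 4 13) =(0 15 2 11 16 14 7 18 8 3 4 13 10 17)(5 12 6) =[15, 1, 11, 4, 13, 12, 5, 18, 3, 9, 17, 16, 6, 10, 7, 2, 14, 0, 8]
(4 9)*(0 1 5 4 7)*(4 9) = (0 1 5 9 7) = [1, 5, 2, 3, 4, 9, 6, 0, 8, 7]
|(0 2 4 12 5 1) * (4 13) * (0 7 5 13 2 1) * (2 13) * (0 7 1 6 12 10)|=|(0 6 12 2 13 4 10)(5 7)|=14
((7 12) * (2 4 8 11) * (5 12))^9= ((2 4 8 11)(5 12 7))^9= (12)(2 4 8 11)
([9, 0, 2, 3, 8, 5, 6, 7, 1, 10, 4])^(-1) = (0 1 8 4 10 9)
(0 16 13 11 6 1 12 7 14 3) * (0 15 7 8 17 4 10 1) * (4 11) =(0 16 13 4 10 1 12 8 17 11 6)(3 15 7 14) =[16, 12, 2, 15, 10, 5, 0, 14, 17, 9, 1, 6, 8, 4, 3, 7, 13, 11]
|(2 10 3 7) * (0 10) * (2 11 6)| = 7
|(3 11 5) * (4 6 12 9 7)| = |(3 11 5)(4 6 12 9 7)| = 15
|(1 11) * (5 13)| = 2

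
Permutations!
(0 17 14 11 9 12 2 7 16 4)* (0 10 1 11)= (0 17 14)(1 11 9 12 2 7 16 4 10)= [17, 11, 7, 3, 10, 5, 6, 16, 8, 12, 1, 9, 2, 13, 0, 15, 4, 14]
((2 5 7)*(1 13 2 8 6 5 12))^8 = (13)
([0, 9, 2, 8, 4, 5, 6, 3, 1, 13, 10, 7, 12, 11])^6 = [0, 8, 2, 7, 4, 5, 6, 11, 3, 1, 10, 13, 12, 9]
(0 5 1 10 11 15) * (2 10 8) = (0 5 1 8 2 10 11 15) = [5, 8, 10, 3, 4, 1, 6, 7, 2, 9, 11, 15, 12, 13, 14, 0]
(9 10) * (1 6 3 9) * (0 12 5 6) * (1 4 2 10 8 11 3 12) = (0 1)(2 10 4)(3 9 8 11)(5 6 12) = [1, 0, 10, 9, 2, 6, 12, 7, 11, 8, 4, 3, 5]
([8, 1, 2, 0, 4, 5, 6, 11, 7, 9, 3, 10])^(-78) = [0, 1, 2, 3, 4, 5, 6, 7, 8, 9, 10, 11]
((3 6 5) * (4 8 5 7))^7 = (3 6 7 4 8 5)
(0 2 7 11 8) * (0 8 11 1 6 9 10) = (11)(0 2 7 1 6 9 10) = [2, 6, 7, 3, 4, 5, 9, 1, 8, 10, 0, 11]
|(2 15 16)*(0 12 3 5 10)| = |(0 12 3 5 10)(2 15 16)| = 15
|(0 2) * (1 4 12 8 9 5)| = 6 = |(0 2)(1 4 12 8 9 5)|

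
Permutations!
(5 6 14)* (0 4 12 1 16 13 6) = (0 4 12 1 16 13 6 14 5) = [4, 16, 2, 3, 12, 0, 14, 7, 8, 9, 10, 11, 1, 6, 5, 15, 13]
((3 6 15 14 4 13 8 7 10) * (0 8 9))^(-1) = (0 9 13 4 14 15 6 3 10 7 8)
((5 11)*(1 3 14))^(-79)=(1 14 3)(5 11)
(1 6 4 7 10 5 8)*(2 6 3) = (1 3 2 6 4 7 10 5 8) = [0, 3, 6, 2, 7, 8, 4, 10, 1, 9, 5]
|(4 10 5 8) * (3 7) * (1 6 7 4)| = |(1 6 7 3 4 10 5 8)| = 8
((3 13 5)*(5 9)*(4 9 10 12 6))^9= (3 13 10 12 6 4 9 5)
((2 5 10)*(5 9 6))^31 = (2 9 6 5 10)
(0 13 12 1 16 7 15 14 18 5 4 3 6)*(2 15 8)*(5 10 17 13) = (0 5 4 3 6)(1 16 7 8 2 15 14 18 10 17 13 12) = [5, 16, 15, 6, 3, 4, 0, 8, 2, 9, 17, 11, 1, 12, 18, 14, 7, 13, 10]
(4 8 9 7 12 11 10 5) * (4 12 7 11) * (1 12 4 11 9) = [0, 12, 2, 3, 8, 4, 6, 7, 1, 9, 5, 10, 11] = (1 12 11 10 5 4 8)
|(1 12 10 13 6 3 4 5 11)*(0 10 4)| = 5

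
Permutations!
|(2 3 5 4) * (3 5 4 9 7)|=6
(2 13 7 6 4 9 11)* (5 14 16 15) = (2 13 7 6 4 9 11)(5 14 16 15) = [0, 1, 13, 3, 9, 14, 4, 6, 8, 11, 10, 2, 12, 7, 16, 5, 15]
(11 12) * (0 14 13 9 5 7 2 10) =[14, 1, 10, 3, 4, 7, 6, 2, 8, 5, 0, 12, 11, 9, 13] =(0 14 13 9 5 7 2 10)(11 12)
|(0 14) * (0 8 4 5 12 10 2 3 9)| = 10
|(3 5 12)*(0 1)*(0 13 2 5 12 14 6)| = |(0 1 13 2 5 14 6)(3 12)| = 14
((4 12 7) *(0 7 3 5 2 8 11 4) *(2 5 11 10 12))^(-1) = ((0 7)(2 8 10 12 3 11 4))^(-1) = (0 7)(2 4 11 3 12 10 8)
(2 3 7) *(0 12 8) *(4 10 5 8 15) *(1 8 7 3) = (0 12 15 4 10 5 7 2 1 8) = [12, 8, 1, 3, 10, 7, 6, 2, 0, 9, 5, 11, 15, 13, 14, 4]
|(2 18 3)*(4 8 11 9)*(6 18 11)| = |(2 11 9 4 8 6 18 3)| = 8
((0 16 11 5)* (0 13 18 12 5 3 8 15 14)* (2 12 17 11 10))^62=(0 13 15 12 3 10 17)(2 11 16 18 14 5 8)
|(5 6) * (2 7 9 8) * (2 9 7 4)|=|(2 4)(5 6)(8 9)|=2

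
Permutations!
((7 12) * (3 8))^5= ((3 8)(7 12))^5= (3 8)(7 12)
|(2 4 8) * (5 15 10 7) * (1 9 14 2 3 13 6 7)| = 13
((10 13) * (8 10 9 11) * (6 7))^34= ((6 7)(8 10 13 9 11))^34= (8 11 9 13 10)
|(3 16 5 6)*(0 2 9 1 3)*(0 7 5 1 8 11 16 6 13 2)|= 11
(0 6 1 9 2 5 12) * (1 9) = (0 6 9 2 5 12) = [6, 1, 5, 3, 4, 12, 9, 7, 8, 2, 10, 11, 0]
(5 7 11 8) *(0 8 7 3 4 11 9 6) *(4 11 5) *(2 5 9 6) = [8, 1, 5, 11, 9, 3, 0, 6, 4, 2, 10, 7] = (0 8 4 9 2 5 3 11 7 6)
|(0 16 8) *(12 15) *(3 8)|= 4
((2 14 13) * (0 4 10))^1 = (0 4 10)(2 14 13)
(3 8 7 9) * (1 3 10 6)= (1 3 8 7 9 10 6)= [0, 3, 2, 8, 4, 5, 1, 9, 7, 10, 6]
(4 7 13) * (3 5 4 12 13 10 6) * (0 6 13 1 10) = (0 6 3 5 4 7)(1 10 13 12) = [6, 10, 2, 5, 7, 4, 3, 0, 8, 9, 13, 11, 1, 12]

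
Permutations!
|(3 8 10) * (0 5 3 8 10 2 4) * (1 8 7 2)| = 14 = |(0 5 3 10 7 2 4)(1 8)|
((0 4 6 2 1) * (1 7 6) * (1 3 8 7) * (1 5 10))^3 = ((0 4 3 8 7 6 2 5 10 1))^3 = (0 8 2 1 3 6 10 4 7 5)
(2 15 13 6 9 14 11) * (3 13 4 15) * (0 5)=[5, 1, 3, 13, 15, 0, 9, 7, 8, 14, 10, 2, 12, 6, 11, 4]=(0 5)(2 3 13 6 9 14 11)(4 15)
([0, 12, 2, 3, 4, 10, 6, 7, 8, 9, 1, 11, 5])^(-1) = (1 10 5 12)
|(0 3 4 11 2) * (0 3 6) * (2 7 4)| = 6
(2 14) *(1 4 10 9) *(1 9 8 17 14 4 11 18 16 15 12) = [0, 11, 4, 3, 10, 5, 6, 7, 17, 9, 8, 18, 1, 13, 2, 12, 15, 14, 16] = (1 11 18 16 15 12)(2 4 10 8 17 14)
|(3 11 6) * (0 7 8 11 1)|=|(0 7 8 11 6 3 1)|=7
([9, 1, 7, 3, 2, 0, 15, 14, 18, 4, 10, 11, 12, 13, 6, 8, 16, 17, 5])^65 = [5, 1, 4, 3, 9, 18, 14, 2, 15, 0, 10, 11, 12, 13, 7, 6, 16, 17, 8]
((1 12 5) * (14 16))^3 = ((1 12 5)(14 16))^3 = (14 16)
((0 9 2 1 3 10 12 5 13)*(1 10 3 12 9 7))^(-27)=(0 12)(1 13)(5 7)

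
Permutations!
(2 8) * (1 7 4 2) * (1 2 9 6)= (1 7 4 9 6)(2 8)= [0, 7, 8, 3, 9, 5, 1, 4, 2, 6]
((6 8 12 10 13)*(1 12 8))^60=(13)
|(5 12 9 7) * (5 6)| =5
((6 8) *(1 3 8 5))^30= (8)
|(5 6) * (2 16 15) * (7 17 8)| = |(2 16 15)(5 6)(7 17 8)| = 6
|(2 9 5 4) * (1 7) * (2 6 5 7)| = 12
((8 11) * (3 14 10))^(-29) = ((3 14 10)(8 11))^(-29) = (3 14 10)(8 11)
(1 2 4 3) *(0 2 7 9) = (0 2 4 3 1 7 9) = [2, 7, 4, 1, 3, 5, 6, 9, 8, 0]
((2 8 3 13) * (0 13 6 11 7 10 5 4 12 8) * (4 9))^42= (13)(3 11 10 9 12)(4 8 6 7 5)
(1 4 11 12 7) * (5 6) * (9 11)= (1 4 9 11 12 7)(5 6)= [0, 4, 2, 3, 9, 6, 5, 1, 8, 11, 10, 12, 7]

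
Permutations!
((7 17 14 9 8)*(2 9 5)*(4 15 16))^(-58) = ((2 9 8 7 17 14 5)(4 15 16))^(-58) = (2 14 7 9 5 17 8)(4 16 15)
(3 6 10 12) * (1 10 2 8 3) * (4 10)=(1 4 10 12)(2 8 3 6)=[0, 4, 8, 6, 10, 5, 2, 7, 3, 9, 12, 11, 1]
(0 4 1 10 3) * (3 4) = (0 3)(1 10 4) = [3, 10, 2, 0, 1, 5, 6, 7, 8, 9, 4]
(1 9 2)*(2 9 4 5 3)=[0, 4, 1, 2, 5, 3, 6, 7, 8, 9]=(9)(1 4 5 3 2)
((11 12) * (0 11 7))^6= (0 12)(7 11)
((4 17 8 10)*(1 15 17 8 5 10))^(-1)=(1 8 4 10 5 17 15)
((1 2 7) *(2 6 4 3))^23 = (1 7 2 3 4 6)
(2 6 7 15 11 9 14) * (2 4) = (2 6 7 15 11 9 14 4) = [0, 1, 6, 3, 2, 5, 7, 15, 8, 14, 10, 9, 12, 13, 4, 11]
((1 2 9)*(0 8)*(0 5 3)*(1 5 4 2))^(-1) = (0 3 5 9 2 4 8) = ((0 8 4 2 9 5 3))^(-1)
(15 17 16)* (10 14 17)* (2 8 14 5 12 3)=(2 8 14 17 16 15 10 5 12 3)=[0, 1, 8, 2, 4, 12, 6, 7, 14, 9, 5, 11, 3, 13, 17, 10, 15, 16]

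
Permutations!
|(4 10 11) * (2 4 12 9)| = 6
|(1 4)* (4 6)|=3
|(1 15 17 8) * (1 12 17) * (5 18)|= 6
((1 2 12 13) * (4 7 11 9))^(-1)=(1 13 12 2)(4 9 11 7)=((1 2 12 13)(4 7 11 9))^(-1)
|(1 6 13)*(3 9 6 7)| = |(1 7 3 9 6 13)| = 6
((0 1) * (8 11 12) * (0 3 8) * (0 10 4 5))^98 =((0 1 3 8 11 12 10 4 5))^98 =(0 5 4 10 12 11 8 3 1)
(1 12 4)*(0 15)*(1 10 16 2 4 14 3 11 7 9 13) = (0 15)(1 12 14 3 11 7 9 13)(2 4 10 16) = [15, 12, 4, 11, 10, 5, 6, 9, 8, 13, 16, 7, 14, 1, 3, 0, 2]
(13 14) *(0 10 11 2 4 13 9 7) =(0 10 11 2 4 13 14 9 7) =[10, 1, 4, 3, 13, 5, 6, 0, 8, 7, 11, 2, 12, 14, 9]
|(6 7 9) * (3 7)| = 4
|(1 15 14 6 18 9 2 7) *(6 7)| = |(1 15 14 7)(2 6 18 9)| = 4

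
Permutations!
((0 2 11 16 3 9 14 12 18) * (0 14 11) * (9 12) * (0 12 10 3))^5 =(0 9 12 16 14 2 11 18)(3 10) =((0 2 12 18 14 9 11 16)(3 10))^5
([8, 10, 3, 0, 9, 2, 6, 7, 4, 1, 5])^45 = (10)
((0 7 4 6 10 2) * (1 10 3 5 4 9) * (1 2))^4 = ((0 7 9 2)(1 10)(3 5 4 6))^4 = (10)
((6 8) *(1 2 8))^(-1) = ((1 2 8 6))^(-1) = (1 6 8 2)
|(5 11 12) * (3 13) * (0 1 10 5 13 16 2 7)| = |(0 1 10 5 11 12 13 3 16 2 7)| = 11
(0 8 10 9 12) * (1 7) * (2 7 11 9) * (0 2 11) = (0 8 10 11 9 12 2 7 1) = [8, 0, 7, 3, 4, 5, 6, 1, 10, 12, 11, 9, 2]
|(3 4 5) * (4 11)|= 4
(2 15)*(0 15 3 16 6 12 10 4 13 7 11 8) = (0 15 2 3 16 6 12 10 4 13 7 11 8) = [15, 1, 3, 16, 13, 5, 12, 11, 0, 9, 4, 8, 10, 7, 14, 2, 6]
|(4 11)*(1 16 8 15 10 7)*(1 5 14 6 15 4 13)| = 6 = |(1 16 8 4 11 13)(5 14 6 15 10 7)|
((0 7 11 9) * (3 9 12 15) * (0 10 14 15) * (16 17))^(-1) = (0 12 11 7)(3 15 14 10 9)(16 17)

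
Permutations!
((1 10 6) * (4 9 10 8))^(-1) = (1 6 10 9 4 8)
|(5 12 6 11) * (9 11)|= 5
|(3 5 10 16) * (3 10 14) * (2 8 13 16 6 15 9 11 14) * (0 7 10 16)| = |(16)(0 7 10 6 15 9 11 14 3 5 2 8 13)| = 13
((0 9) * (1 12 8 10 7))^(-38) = ((0 9)(1 12 8 10 7))^(-38) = (1 8 7 12 10)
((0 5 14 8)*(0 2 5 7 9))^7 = (0 7 9)(2 8 14 5)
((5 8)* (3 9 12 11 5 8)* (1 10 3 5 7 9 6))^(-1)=(1 6 3 10)(7 11 12 9)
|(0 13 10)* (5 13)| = 4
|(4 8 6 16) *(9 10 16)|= |(4 8 6 9 10 16)|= 6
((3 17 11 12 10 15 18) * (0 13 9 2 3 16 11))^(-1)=(0 17 3 2 9 13)(10 12 11 16 18 15)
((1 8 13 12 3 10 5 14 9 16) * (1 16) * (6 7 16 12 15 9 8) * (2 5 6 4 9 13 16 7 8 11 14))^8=((1 4 9)(2 5)(3 10 6 8 16 12)(11 14)(13 15))^8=(1 9 4)(3 6 16)(8 12 10)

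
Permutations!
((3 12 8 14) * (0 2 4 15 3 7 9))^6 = (0 8 4 7 3)(2 14 15 9 12)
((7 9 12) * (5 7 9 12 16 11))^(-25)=(5 11 16 9 12 7)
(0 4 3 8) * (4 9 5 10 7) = (0 9 5 10 7 4 3 8) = [9, 1, 2, 8, 3, 10, 6, 4, 0, 5, 7]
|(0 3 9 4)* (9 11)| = 5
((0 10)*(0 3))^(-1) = ((0 10 3))^(-1) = (0 3 10)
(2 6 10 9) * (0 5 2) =(0 5 2 6 10 9) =[5, 1, 6, 3, 4, 2, 10, 7, 8, 0, 9]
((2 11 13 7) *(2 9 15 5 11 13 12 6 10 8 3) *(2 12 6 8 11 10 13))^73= (3 12 8)(5 10 11 6 13 7 9 15)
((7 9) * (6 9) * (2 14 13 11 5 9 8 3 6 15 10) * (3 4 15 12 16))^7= ((2 14 13 11 5 9 7 12 16 3 6 8 4 15 10))^7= (2 12 10 7 15 9 4 5 8 11 6 13 3 14 16)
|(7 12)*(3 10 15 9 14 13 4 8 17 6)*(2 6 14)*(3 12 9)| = |(2 6 12 7 9)(3 10 15)(4 8 17 14 13)| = 15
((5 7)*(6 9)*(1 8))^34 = (9)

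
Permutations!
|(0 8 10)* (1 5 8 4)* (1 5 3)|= 10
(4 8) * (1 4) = [0, 4, 2, 3, 8, 5, 6, 7, 1] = (1 4 8)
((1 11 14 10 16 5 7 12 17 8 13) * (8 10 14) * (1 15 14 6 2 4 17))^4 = (1 15 4 5 11 14 17 7 8 6 10 12 13 2 16)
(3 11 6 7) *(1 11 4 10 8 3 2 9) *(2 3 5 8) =(1 11 6 7 3 4 10 2 9)(5 8) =[0, 11, 9, 4, 10, 8, 7, 3, 5, 1, 2, 6]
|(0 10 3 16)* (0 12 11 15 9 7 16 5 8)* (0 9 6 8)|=|(0 10 3 5)(6 8 9 7 16 12 11 15)|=8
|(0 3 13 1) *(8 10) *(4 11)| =4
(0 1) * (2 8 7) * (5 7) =(0 1)(2 8 5 7) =[1, 0, 8, 3, 4, 7, 6, 2, 5]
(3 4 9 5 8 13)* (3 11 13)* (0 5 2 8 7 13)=(0 5 7 13 11)(2 8 3 4 9)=[5, 1, 8, 4, 9, 7, 6, 13, 3, 2, 10, 0, 12, 11]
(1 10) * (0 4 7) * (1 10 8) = (10)(0 4 7)(1 8) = [4, 8, 2, 3, 7, 5, 6, 0, 1, 9, 10]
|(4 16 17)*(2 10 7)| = |(2 10 7)(4 16 17)| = 3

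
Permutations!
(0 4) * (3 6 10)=(0 4)(3 6 10)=[4, 1, 2, 6, 0, 5, 10, 7, 8, 9, 3]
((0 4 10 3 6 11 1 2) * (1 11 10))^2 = (11)(0 1)(2 4)(3 10 6)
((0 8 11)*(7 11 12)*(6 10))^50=(12)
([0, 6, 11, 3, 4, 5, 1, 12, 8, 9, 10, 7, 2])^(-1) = [0, 6, 12, 3, 4, 5, 1, 11, 8, 9, 10, 2, 7]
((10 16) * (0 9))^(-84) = ((0 9)(10 16))^(-84) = (16)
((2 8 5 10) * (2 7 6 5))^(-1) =((2 8)(5 10 7 6))^(-1) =(2 8)(5 6 7 10)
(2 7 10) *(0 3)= [3, 1, 7, 0, 4, 5, 6, 10, 8, 9, 2]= (0 3)(2 7 10)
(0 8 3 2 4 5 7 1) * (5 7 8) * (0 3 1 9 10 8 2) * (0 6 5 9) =(0 9 10 8 1 3 6 5 2 4 7) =[9, 3, 4, 6, 7, 2, 5, 0, 1, 10, 8]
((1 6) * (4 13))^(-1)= ((1 6)(4 13))^(-1)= (1 6)(4 13)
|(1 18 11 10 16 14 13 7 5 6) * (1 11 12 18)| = 8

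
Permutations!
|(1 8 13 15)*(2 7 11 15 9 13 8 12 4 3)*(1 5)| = 18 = |(1 12 4 3 2 7 11 15 5)(9 13)|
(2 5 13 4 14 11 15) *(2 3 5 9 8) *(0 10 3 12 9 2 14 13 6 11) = (0 10 3 5 6 11 15 12 9 8 14)(4 13) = [10, 1, 2, 5, 13, 6, 11, 7, 14, 8, 3, 15, 9, 4, 0, 12]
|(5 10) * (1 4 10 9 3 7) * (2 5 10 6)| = |(10)(1 4 6 2 5 9 3 7)| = 8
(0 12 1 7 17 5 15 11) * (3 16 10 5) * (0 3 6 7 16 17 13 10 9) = (0 12 1 16 9)(3 17 6 7 13 10 5 15 11) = [12, 16, 2, 17, 4, 15, 7, 13, 8, 0, 5, 3, 1, 10, 14, 11, 9, 6]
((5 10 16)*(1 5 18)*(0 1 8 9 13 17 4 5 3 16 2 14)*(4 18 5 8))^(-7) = (0 1 3 16 5 10 2 14)(4 18 17 13 9 8)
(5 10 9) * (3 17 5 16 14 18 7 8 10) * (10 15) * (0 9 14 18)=(0 9 16 18 7 8 15 10 14)(3 17 5)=[9, 1, 2, 17, 4, 3, 6, 8, 15, 16, 14, 11, 12, 13, 0, 10, 18, 5, 7]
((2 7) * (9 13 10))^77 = ((2 7)(9 13 10))^77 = (2 7)(9 10 13)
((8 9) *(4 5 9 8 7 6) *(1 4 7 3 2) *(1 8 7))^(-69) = (1 9 8)(2 6 5)(3 7 4)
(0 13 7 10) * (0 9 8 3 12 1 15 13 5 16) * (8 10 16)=(0 5 8 3 12 1 15 13 7 16)(9 10)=[5, 15, 2, 12, 4, 8, 6, 16, 3, 10, 9, 11, 1, 7, 14, 13, 0]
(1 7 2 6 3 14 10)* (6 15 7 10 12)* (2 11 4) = (1 10)(2 15 7 11 4)(3 14 12 6) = [0, 10, 15, 14, 2, 5, 3, 11, 8, 9, 1, 4, 6, 13, 12, 7]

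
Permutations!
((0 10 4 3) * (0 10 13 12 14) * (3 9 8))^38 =(0 12)(3 9 10 8 4)(13 14)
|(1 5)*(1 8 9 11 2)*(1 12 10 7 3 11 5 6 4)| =6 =|(1 6 4)(2 12 10 7 3 11)(5 8 9)|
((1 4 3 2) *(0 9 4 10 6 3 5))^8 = (1 3 10 2 6)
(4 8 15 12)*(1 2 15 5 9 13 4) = (1 2 15 12)(4 8 5 9 13) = [0, 2, 15, 3, 8, 9, 6, 7, 5, 13, 10, 11, 1, 4, 14, 12]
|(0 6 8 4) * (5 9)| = 4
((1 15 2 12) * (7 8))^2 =(1 2)(12 15)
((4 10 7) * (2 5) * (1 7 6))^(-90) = (10)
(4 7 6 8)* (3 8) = (3 8 4 7 6) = [0, 1, 2, 8, 7, 5, 3, 6, 4]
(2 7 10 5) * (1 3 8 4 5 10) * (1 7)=(10)(1 3 8 4 5 2)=[0, 3, 1, 8, 5, 2, 6, 7, 4, 9, 10]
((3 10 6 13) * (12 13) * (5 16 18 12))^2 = (3 6 16 12)(5 18 13 10)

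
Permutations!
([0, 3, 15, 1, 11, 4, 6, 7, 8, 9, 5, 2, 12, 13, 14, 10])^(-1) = (1 3)(2 11 4 5 10 15)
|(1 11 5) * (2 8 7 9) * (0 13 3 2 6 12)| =|(0 13 3 2 8 7 9 6 12)(1 11 5)| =9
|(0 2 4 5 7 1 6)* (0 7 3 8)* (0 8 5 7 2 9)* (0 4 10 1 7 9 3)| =12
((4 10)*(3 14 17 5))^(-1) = ((3 14 17 5)(4 10))^(-1) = (3 5 17 14)(4 10)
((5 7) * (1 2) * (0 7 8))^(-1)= ((0 7 5 8)(1 2))^(-1)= (0 8 5 7)(1 2)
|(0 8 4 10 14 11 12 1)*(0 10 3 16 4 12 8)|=|(1 10 14 11 8 12)(3 16 4)|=6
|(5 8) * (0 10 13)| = |(0 10 13)(5 8)| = 6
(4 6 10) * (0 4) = (0 4 6 10) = [4, 1, 2, 3, 6, 5, 10, 7, 8, 9, 0]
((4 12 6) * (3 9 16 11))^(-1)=(3 11 16 9)(4 6 12)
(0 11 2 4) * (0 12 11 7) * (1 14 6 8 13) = [7, 14, 4, 3, 12, 5, 8, 0, 13, 9, 10, 2, 11, 1, 6] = (0 7)(1 14 6 8 13)(2 4 12 11)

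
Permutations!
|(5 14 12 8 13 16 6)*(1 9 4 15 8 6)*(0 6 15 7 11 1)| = 45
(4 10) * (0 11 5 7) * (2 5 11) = [2, 1, 5, 3, 10, 7, 6, 0, 8, 9, 4, 11] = (11)(0 2 5 7)(4 10)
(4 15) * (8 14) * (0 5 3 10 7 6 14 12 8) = (0 5 3 10 7 6 14)(4 15)(8 12) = [5, 1, 2, 10, 15, 3, 14, 6, 12, 9, 7, 11, 8, 13, 0, 4]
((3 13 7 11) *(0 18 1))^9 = ((0 18 1)(3 13 7 11))^9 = (18)(3 13 7 11)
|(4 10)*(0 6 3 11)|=4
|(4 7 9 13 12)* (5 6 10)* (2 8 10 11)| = 30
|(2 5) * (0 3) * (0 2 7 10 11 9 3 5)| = |(0 5 7 10 11 9 3 2)| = 8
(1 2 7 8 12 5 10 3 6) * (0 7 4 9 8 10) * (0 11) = (0 7 10 3 6 1 2 4 9 8 12 5 11) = [7, 2, 4, 6, 9, 11, 1, 10, 12, 8, 3, 0, 5]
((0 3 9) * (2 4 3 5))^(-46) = ((0 5 2 4 3 9))^(-46) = (0 2 3)(4 9 5)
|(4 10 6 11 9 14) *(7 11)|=7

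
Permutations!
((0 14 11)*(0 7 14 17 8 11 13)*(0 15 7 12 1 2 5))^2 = (0 8 12 2)(1 5 17 11)(7 13)(14 15)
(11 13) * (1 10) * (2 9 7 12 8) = (1 10)(2 9 7 12 8)(11 13) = [0, 10, 9, 3, 4, 5, 6, 12, 2, 7, 1, 13, 8, 11]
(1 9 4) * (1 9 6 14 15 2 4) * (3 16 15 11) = (1 6 14 11 3 16 15 2 4 9) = [0, 6, 4, 16, 9, 5, 14, 7, 8, 1, 10, 3, 12, 13, 11, 2, 15]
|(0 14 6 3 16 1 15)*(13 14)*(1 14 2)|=|(0 13 2 1 15)(3 16 14 6)|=20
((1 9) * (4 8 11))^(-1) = (1 9)(4 11 8)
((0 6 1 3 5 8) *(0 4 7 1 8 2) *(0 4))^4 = (0 6 8)(1 4 5)(2 3 7) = ((0 6 8)(1 3 5 2 4 7))^4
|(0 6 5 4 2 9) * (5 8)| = 7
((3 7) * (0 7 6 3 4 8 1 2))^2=((0 7 4 8 1 2)(3 6))^2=(0 4 1)(2 7 8)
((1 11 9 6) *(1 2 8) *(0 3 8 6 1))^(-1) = (0 8 3)(1 9 11)(2 6)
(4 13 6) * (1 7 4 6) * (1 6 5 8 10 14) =[0, 7, 2, 3, 13, 8, 5, 4, 10, 9, 14, 11, 12, 6, 1] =(1 7 4 13 6 5 8 10 14)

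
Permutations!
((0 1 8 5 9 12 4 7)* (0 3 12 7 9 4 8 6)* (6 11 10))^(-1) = (0 6 10 11 1)(3 7 9 4 5 8 12)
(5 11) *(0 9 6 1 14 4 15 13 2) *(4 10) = [9, 14, 0, 3, 15, 11, 1, 7, 8, 6, 4, 5, 12, 2, 10, 13] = (0 9 6 1 14 10 4 15 13 2)(5 11)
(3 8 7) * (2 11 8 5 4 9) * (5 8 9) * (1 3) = (1 3 8 7)(2 11 9)(4 5) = [0, 3, 11, 8, 5, 4, 6, 1, 7, 2, 10, 9]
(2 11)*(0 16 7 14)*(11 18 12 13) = [16, 1, 18, 3, 4, 5, 6, 14, 8, 9, 10, 2, 13, 11, 0, 15, 7, 17, 12] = (0 16 7 14)(2 18 12 13 11)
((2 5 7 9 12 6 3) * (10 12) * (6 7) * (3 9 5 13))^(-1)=((2 13 3)(5 6 9 10 12 7))^(-1)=(2 3 13)(5 7 12 10 9 6)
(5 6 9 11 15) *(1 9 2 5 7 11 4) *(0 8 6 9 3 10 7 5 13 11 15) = (0 8 6 2 13 11)(1 3 10 7 15 5 9 4) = [8, 3, 13, 10, 1, 9, 2, 15, 6, 4, 7, 0, 12, 11, 14, 5]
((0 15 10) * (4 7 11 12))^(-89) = (0 15 10)(4 12 11 7)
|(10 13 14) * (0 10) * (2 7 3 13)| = |(0 10 2 7 3 13 14)| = 7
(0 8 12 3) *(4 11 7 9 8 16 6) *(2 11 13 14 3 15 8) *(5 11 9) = (0 16 6 4 13 14 3)(2 9)(5 11 7)(8 12 15) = [16, 1, 9, 0, 13, 11, 4, 5, 12, 2, 10, 7, 15, 14, 3, 8, 6]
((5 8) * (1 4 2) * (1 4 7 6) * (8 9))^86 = (1 6 7)(5 8 9)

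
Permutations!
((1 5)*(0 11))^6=(11)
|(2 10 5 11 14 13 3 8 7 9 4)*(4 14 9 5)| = 24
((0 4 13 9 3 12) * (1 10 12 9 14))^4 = ((0 4 13 14 1 10 12)(3 9))^4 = (0 1 4 10 13 12 14)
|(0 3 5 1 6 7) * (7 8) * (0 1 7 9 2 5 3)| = |(1 6 8 9 2 5 7)| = 7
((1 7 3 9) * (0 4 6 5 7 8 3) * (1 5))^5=(0 3 4 9 6 5 1 7 8)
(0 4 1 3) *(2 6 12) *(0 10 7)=[4, 3, 6, 10, 1, 5, 12, 0, 8, 9, 7, 11, 2]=(0 4 1 3 10 7)(2 6 12)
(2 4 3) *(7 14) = (2 4 3)(7 14) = [0, 1, 4, 2, 3, 5, 6, 14, 8, 9, 10, 11, 12, 13, 7]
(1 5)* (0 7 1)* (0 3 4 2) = (0 7 1 5 3 4 2) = [7, 5, 0, 4, 2, 3, 6, 1]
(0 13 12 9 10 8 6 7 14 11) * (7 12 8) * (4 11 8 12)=(0 13 12 9 10 7 14 8 6 4 11)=[13, 1, 2, 3, 11, 5, 4, 14, 6, 10, 7, 0, 9, 12, 8]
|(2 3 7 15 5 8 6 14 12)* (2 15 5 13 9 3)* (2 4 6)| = 12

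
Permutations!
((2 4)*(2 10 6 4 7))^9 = (10)(2 7)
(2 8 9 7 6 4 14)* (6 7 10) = (2 8 9 10 6 4 14) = [0, 1, 8, 3, 14, 5, 4, 7, 9, 10, 6, 11, 12, 13, 2]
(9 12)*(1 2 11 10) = [0, 2, 11, 3, 4, 5, 6, 7, 8, 12, 1, 10, 9] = (1 2 11 10)(9 12)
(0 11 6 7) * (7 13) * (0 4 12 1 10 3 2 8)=(0 11 6 13 7 4 12 1 10 3 2 8)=[11, 10, 8, 2, 12, 5, 13, 4, 0, 9, 3, 6, 1, 7]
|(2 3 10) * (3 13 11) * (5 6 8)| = 15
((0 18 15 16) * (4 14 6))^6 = (0 15)(16 18)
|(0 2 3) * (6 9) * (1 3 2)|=6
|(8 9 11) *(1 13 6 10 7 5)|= 6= |(1 13 6 10 7 5)(8 9 11)|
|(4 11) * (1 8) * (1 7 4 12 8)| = |(4 11 12 8 7)| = 5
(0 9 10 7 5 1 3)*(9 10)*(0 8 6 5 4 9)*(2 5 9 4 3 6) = (0 10 7 3 8 2 5 1 6 9) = [10, 6, 5, 8, 4, 1, 9, 3, 2, 0, 7]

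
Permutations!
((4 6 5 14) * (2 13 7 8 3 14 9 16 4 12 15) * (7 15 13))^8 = (4 9 6 16 5)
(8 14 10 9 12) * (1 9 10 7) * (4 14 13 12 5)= (1 9 5 4 14 7)(8 13 12)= [0, 9, 2, 3, 14, 4, 6, 1, 13, 5, 10, 11, 8, 12, 7]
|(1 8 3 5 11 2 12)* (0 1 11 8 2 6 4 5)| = 10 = |(0 1 2 12 11 6 4 5 8 3)|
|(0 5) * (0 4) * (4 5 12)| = 3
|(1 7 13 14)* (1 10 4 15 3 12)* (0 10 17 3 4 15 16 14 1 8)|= 30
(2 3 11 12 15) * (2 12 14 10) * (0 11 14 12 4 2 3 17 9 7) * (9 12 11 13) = (0 13 9 7)(2 17 12 15 4)(3 14 10) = [13, 1, 17, 14, 2, 5, 6, 0, 8, 7, 3, 11, 15, 9, 10, 4, 16, 12]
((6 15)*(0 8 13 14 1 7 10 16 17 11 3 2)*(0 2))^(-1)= ((0 8 13 14 1 7 10 16 17 11 3)(6 15))^(-1)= (0 3 11 17 16 10 7 1 14 13 8)(6 15)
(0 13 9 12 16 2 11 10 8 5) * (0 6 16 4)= (0 13 9 12 4)(2 11 10 8 5 6 16)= [13, 1, 11, 3, 0, 6, 16, 7, 5, 12, 8, 10, 4, 9, 14, 15, 2]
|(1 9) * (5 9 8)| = 4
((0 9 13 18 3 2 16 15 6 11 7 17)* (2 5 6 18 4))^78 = ((0 9 13 4 2 16 15 18 3 5 6 11 7 17))^78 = (0 3 13 6 2 7 15)(4 11 16 17 18 9 5)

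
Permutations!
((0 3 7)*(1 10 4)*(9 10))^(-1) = (0 7 3)(1 4 10 9)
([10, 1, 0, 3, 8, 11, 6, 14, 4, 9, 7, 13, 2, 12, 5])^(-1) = [2, 1, 12, 3, 8, 14, 6, 10, 4, 9, 0, 5, 13, 11, 7]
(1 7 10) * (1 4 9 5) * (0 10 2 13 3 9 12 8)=(0 10 4 12 8)(1 7 2 13 3 9 5)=[10, 7, 13, 9, 12, 1, 6, 2, 0, 5, 4, 11, 8, 3]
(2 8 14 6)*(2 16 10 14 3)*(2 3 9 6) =(2 8 9 6 16 10 14) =[0, 1, 8, 3, 4, 5, 16, 7, 9, 6, 14, 11, 12, 13, 2, 15, 10]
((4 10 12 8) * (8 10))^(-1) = (4 8)(10 12)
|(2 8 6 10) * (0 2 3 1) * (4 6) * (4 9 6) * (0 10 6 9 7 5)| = 15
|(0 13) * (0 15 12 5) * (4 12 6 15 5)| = |(0 13 5)(4 12)(6 15)| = 6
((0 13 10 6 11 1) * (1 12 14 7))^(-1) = ((0 13 10 6 11 12 14 7 1))^(-1) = (0 1 7 14 12 11 6 10 13)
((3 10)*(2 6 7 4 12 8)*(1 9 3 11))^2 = (1 3 11 9 10)(2 7 12)(4 8 6)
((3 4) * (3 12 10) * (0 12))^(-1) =(0 4 3 10 12)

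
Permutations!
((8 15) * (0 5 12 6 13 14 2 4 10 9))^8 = (15)(0 10 2 13 12)(4 14 6 5 9)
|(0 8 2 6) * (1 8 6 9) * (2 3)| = |(0 6)(1 8 3 2 9)| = 10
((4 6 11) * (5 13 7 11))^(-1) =((4 6 5 13 7 11))^(-1) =(4 11 7 13 5 6)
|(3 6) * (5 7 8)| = 6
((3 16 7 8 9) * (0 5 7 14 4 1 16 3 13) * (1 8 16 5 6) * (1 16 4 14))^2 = (0 16 5 4 9)(1 7 8 13 6)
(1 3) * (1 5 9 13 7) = (1 3 5 9 13 7) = [0, 3, 2, 5, 4, 9, 6, 1, 8, 13, 10, 11, 12, 7]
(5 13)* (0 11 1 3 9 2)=[11, 3, 0, 9, 4, 13, 6, 7, 8, 2, 10, 1, 12, 5]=(0 11 1 3 9 2)(5 13)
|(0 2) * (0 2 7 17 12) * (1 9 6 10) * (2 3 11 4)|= 4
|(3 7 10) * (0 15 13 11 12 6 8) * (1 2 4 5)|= |(0 15 13 11 12 6 8)(1 2 4 5)(3 7 10)|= 84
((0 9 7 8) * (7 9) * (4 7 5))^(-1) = (9)(0 8 7 4 5)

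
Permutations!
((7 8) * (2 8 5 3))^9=((2 8 7 5 3))^9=(2 3 5 7 8)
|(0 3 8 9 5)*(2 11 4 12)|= 20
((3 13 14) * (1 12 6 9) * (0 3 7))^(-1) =(0 7 14 13 3)(1 9 6 12)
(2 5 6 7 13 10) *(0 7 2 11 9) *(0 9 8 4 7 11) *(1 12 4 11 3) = (0 3 1 12 4 7 13 10)(2 5 6)(8 11) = [3, 12, 5, 1, 7, 6, 2, 13, 11, 9, 0, 8, 4, 10]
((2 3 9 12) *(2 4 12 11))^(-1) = ((2 3 9 11)(4 12))^(-1) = (2 11 9 3)(4 12)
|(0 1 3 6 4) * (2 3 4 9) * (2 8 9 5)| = |(0 1 4)(2 3 6 5)(8 9)| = 12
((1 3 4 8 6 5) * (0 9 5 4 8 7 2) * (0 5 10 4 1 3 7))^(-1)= (0 4 10 9)(1 6 8 3 5 2 7)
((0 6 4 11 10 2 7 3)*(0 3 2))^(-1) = (0 10 11 4 6)(2 7)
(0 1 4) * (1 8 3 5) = (0 8 3 5 1 4) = [8, 4, 2, 5, 0, 1, 6, 7, 3]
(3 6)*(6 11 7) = (3 11 7 6) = [0, 1, 2, 11, 4, 5, 3, 6, 8, 9, 10, 7]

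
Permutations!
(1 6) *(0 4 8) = (0 4 8)(1 6) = [4, 6, 2, 3, 8, 5, 1, 7, 0]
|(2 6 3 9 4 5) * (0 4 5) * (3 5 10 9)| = 6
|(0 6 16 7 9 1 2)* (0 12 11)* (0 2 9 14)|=30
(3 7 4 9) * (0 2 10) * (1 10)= (0 2 1 10)(3 7 4 9)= [2, 10, 1, 7, 9, 5, 6, 4, 8, 3, 0]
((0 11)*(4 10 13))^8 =((0 11)(4 10 13))^8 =(4 13 10)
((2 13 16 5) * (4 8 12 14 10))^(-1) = ((2 13 16 5)(4 8 12 14 10))^(-1) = (2 5 16 13)(4 10 14 12 8)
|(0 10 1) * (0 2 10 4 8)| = |(0 4 8)(1 2 10)| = 3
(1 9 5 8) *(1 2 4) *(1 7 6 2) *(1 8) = (1 9 5)(2 4 7 6) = [0, 9, 4, 3, 7, 1, 2, 6, 8, 5]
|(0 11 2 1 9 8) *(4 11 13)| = |(0 13 4 11 2 1 9 8)| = 8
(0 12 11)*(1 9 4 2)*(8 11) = [12, 9, 1, 3, 2, 5, 6, 7, 11, 4, 10, 0, 8] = (0 12 8 11)(1 9 4 2)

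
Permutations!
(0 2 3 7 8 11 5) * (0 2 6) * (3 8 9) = (0 6)(2 8 11 5)(3 7 9) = [6, 1, 8, 7, 4, 2, 0, 9, 11, 3, 10, 5]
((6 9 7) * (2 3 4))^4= (2 3 4)(6 9 7)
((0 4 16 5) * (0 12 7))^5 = ((0 4 16 5 12 7))^5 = (0 7 12 5 16 4)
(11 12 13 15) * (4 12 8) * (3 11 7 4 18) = (3 11 8 18)(4 12 13 15 7) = [0, 1, 2, 11, 12, 5, 6, 4, 18, 9, 10, 8, 13, 15, 14, 7, 16, 17, 3]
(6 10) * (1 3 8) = [0, 3, 2, 8, 4, 5, 10, 7, 1, 9, 6] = (1 3 8)(6 10)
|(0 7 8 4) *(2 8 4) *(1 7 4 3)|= |(0 4)(1 7 3)(2 8)|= 6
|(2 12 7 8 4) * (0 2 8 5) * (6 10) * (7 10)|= |(0 2 12 10 6 7 5)(4 8)|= 14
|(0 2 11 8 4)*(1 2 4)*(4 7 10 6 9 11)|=|(0 7 10 6 9 11 8 1 2 4)|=10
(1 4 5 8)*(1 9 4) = [0, 1, 2, 3, 5, 8, 6, 7, 9, 4] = (4 5 8 9)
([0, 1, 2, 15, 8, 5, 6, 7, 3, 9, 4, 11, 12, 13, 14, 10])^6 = [0, 1, 2, 15, 8, 5, 6, 7, 3, 9, 4, 11, 12, 13, 14, 10]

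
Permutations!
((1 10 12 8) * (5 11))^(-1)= (1 8 12 10)(5 11)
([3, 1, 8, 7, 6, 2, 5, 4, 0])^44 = [6, 1, 7, 5, 8, 3, 0, 2, 4]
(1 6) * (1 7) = (1 6 7) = [0, 6, 2, 3, 4, 5, 7, 1]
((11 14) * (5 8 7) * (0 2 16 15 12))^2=(0 16 12 2 15)(5 7 8)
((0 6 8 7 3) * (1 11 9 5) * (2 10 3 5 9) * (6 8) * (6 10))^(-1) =(0 3 10 6 2 11 1 5 7 8)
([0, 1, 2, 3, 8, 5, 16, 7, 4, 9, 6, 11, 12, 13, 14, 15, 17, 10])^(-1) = [0, 1, 2, 3, 8, 5, 10, 7, 4, 9, 17, 11, 12, 13, 14, 15, 6, 16]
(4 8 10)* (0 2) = (0 2)(4 8 10) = [2, 1, 0, 3, 8, 5, 6, 7, 10, 9, 4]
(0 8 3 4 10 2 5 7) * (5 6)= (0 8 3 4 10 2 6 5 7)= [8, 1, 6, 4, 10, 7, 5, 0, 3, 9, 2]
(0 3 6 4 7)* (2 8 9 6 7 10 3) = (0 2 8 9 6 4 10 3 7) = [2, 1, 8, 7, 10, 5, 4, 0, 9, 6, 3]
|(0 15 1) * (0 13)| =4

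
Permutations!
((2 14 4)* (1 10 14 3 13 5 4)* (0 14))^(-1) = (0 10 1 14)(2 4 5 13 3)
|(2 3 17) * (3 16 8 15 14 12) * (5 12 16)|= 20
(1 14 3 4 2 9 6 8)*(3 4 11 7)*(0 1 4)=(0 1 14)(2 9 6 8 4)(3 11 7)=[1, 14, 9, 11, 2, 5, 8, 3, 4, 6, 10, 7, 12, 13, 0]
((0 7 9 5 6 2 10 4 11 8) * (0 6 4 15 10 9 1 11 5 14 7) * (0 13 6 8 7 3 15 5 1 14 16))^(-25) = (0 16 9 2 6 13)(1 7 3 10 4 11 14 15 5)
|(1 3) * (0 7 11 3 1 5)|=|(0 7 11 3 5)|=5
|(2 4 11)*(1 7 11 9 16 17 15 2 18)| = 12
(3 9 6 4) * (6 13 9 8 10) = (3 8 10 6 4)(9 13) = [0, 1, 2, 8, 3, 5, 4, 7, 10, 13, 6, 11, 12, 9]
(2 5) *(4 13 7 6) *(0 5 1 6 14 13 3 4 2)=(0 5)(1 6 2)(3 4)(7 14 13)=[5, 6, 1, 4, 3, 0, 2, 14, 8, 9, 10, 11, 12, 7, 13]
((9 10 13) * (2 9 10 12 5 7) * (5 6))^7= ((2 9 12 6 5 7)(10 13))^7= (2 9 12 6 5 7)(10 13)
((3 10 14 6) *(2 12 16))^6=((2 12 16)(3 10 14 6))^6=(16)(3 14)(6 10)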